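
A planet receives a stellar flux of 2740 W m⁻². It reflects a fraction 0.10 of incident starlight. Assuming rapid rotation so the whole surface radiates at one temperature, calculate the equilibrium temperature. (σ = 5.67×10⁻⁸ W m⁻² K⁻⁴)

Energy balance: absorbed = emitted ⇒ πR²·S(1−A) = 4πR²·σT_eq⁴, so T_eq⁴ = S(1−A)/(4σ).
T_eq = [2740 × 0.90 / (4 × 5.67×10⁻⁸)]^(1/4) = (1.09×10¹⁰)^(1/4) = 323 K.

T_eq ≈ 323 K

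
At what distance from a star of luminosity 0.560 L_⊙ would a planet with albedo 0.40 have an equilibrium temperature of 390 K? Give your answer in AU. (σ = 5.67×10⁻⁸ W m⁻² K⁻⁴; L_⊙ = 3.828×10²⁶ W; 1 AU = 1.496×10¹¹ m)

d ≈ 0.295 AU

L = 0.560 × 3.828×10²⁶ = 2.14×10²⁶ W.
From T_eq⁴ = L(1−A)/(16πσd²): d = √[L(1−A)/(16πσT_eq⁴)].
d = √[2.14×10²⁶ × 0.60 / (16π × 5.67×10⁻⁸ × (390)⁴)] = 4.42×10¹⁰ m = 0.295 AU.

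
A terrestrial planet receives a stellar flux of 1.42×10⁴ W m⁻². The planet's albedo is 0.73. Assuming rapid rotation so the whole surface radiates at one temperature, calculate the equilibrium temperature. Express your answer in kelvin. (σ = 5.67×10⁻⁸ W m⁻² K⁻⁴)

Energy balance: absorbed = emitted ⇒ πR²·S(1−A) = 4πR²·σT_eq⁴, so T_eq⁴ = S(1−A)/(4σ).
T_eq = [1.42×10⁴ × 0.27 / (4 × 5.67×10⁻⁸)]^(1/4) = (1.69×10¹⁰)^(1/4) = 361 K.

T_eq ≈ 361 K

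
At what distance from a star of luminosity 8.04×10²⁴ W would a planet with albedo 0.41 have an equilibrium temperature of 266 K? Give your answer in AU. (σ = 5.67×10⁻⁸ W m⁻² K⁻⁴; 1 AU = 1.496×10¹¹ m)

d ≈ 0.122 AU

From T_eq⁴ = L(1−A)/(16πσd²): d = √[L(1−A)/(16πσT_eq⁴)].
d = √[8.04×10²⁴ × 0.59 / (16π × 5.67×10⁻⁸ × (266)⁴)] = 1.82×10¹⁰ m = 0.122 AU.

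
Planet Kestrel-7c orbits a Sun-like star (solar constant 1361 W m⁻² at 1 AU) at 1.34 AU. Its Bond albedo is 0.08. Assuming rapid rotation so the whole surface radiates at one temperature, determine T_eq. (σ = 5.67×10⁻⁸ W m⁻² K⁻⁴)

Flux at 1.34 AU: S = 1361/1.34² = 758 W m⁻².
Energy balance: absorbed = emitted ⇒ πR²·S(1−A) = 4πR²·σT_eq⁴, so T_eq⁴ = S(1−A)/(4σ).
T_eq = [758 × 0.92 / (4 × 5.67×10⁻⁸)]^(1/4) = (3.07×10⁹)^(1/4) = 235 K.

T_eq ≈ 235 K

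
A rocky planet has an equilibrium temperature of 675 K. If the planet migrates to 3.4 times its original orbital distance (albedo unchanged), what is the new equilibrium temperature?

T_eq ≈ 366 K

T_eq ∝ L^(1/4) · d^(−1/2).
T′ = 675 / 3.4^(1/2) = 366 K.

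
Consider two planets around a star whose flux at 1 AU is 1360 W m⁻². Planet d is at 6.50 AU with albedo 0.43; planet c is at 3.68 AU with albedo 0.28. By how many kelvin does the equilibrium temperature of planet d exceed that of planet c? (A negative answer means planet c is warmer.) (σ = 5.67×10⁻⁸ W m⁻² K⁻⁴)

T_eq = [S₀(1−A)/(4σd²)]^(1/4), so T ∝ (1−A)^(1/4) / √d.
T₁ = [1360×0.57/(4×5.67×10⁻⁸×6.50²)]^(1/4) = 94.84 K.
T₂ = [1360×0.72/(4×5.67×10⁻⁸×3.68²)]^(1/4) = 133.62 K.

ΔT ≈ -38.8 K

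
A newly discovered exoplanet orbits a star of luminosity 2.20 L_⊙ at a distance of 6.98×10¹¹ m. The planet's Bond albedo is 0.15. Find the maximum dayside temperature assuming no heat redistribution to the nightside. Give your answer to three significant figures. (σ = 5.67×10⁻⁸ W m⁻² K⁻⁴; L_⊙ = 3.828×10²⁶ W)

T_ss ≈ 213 K

L = 2.20 × 3.828×10²⁶ = 8.42×10²⁶ W.
Flux: S = L/(4πd²) = 8.42×10²⁶/(4π×(6.98×10¹¹)²) = 138 W m⁻².
With no redistribution each surface element balances locally: S(1−A) = σT⁴.
T = [138 × 0.85 / 5.67×10⁻⁸]^(1/4) = (2.06×10⁹)^(1/4) = 213 K.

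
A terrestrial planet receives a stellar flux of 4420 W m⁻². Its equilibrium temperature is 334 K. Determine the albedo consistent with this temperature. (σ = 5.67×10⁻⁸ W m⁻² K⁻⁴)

From T_eq⁴ = S(1−A)/(4σ): 1−A = 4σT_eq⁴/S.
1−A = 4 × 5.67×10⁻⁸ × (334)⁴ / 4420 = 0.639.

A ≈ 0.36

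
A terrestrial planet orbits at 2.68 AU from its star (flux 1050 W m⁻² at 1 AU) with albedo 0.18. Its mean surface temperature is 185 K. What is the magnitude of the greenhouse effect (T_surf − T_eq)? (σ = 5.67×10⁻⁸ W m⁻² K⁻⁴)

ΔT ≈ 33.4 K

S = 1050/2.68² = 146.2 W m⁻².
T_eq = [S(1−A)/(4σ)]^(1/4) = [146.2×0.82/(4×5.67×10⁻⁸)]^(1/4) = 151.6 K.
ΔT = T_surf − T_eq = 185 − 151.6.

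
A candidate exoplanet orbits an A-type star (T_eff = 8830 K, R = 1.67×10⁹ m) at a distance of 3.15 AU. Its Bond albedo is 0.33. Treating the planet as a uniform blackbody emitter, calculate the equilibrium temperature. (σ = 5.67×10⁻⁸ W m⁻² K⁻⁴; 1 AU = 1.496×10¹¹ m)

d = 3.15 AU = 4.71×10¹¹ m.
L = 4πR_⋆²σT_⋆⁴ = 4π(1.67×10⁹)² × 5.67×10⁻⁸ × (8830)⁴ = 1.21×10²⁸ W.
S = L/(4πd²) = 4330 W m⁻².
Energy balance: absorbed = emitted ⇒ πR²·S(1−A) = 4πR²·σT_eq⁴, so T_eq⁴ = S(1−A)/(4σ).
T_eq = [4330 × 0.67 / (4 × 5.67×10⁻⁸)]^(1/4) = (1.28×10¹⁰)^(1/4) = 336 K.

T_eq ≈ 336 K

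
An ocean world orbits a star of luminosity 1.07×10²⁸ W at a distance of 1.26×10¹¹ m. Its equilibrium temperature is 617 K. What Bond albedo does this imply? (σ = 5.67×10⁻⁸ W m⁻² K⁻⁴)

Flux: S = L/(4πd²) = 1.07×10²⁸/(4π×(1.26×10¹¹)²) = 5.36×10⁴ W m⁻².
From T_eq⁴ = S(1−A)/(4σ): 1−A = 4σT_eq⁴/S.
1−A = 4 × 5.67×10⁻⁸ × (617)⁴ / 5.36×10⁴ = 0.613.

A ≈ 0.39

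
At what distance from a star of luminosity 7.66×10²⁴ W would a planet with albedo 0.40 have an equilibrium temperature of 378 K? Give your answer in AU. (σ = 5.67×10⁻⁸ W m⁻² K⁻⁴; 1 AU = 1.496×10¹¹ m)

From T_eq⁴ = L(1−A)/(16πσd²): d = √[L(1−A)/(16πσT_eq⁴)].
d = √[7.66×10²⁴ × 0.60 / (16π × 5.67×10⁻⁸ × (378)⁴)] = 8.89×10⁹ m = 0.0594 AU.

d ≈ 0.0594 AU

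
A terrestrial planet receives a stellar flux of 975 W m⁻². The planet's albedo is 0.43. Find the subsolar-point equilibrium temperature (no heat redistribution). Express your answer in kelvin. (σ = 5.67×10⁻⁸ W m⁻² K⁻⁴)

At the subsolar point the surface absorbs S(1−A) and emits σT⁴ per unit area — no factor of 4, since only the local patch is in balance.
T = [975 × 0.57 / 5.67×10⁻⁸]^(1/4) = (9.80×10⁹)^(1/4) = 315 K.

T_ss ≈ 315 K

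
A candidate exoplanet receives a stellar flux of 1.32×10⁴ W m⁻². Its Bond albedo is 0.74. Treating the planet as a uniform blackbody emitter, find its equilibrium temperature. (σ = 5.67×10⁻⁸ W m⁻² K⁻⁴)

Energy balance: absorbed = emitted ⇒ πR²·S(1−A) = 4πR²·σT_eq⁴, so T_eq⁴ = S(1−A)/(4σ).
T_eq = [1.32×10⁴ × 0.26 / (4 × 5.67×10⁻⁸)]^(1/4) = (1.51×10¹⁰)^(1/4) = 351 K.

T_eq ≈ 351 K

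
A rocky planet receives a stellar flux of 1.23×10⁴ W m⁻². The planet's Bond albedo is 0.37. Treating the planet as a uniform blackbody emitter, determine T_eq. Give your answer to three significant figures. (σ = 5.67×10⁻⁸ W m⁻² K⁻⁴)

Energy balance: absorbed = emitted ⇒ πR²·S(1−A) = 4πR²·σT_eq⁴, so T_eq⁴ = S(1−A)/(4σ).
T_eq = [1.23×10⁴ × 0.63 / (4 × 5.67×10⁻⁸)]^(1/4) = (3.42×10¹⁰)^(1/4) = 430 K.

T_eq ≈ 430 K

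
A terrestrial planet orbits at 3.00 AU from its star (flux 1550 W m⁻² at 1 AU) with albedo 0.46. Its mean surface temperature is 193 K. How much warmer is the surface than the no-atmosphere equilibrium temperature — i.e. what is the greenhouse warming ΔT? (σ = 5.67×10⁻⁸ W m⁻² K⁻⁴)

S = 1550/3.00² = 172.2 W m⁻².
T_eq = [S(1−A)/(4σ)]^(1/4) = [172.2×0.54/(4×5.67×10⁻⁸)]^(1/4) = 142.3 K.
ΔT = T_surf − T_eq = 193 − 142.3.

ΔT ≈ 50.7 K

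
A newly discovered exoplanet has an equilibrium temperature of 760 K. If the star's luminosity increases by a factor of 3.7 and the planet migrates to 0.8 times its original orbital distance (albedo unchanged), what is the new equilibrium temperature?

T_eq ∝ L^(1/4) · d^(−1/2).
T′ = 760 × 3.7^(1/4) / 0.8^(1/2) = 1180 K.

T_eq ≈ 1180 K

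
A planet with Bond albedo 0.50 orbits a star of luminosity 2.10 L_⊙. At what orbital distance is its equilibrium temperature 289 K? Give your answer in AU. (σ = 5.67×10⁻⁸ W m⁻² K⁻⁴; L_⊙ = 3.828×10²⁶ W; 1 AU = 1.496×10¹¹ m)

L = 2.10 × 3.828×10²⁶ = 8.04×10²⁶ W.
From T_eq⁴ = L(1−A)/(16πσd²): d = √[L(1−A)/(16πσT_eq⁴)].
d = √[8.04×10²⁶ × 0.50 / (16π × 5.67×10⁻⁸ × (289)⁴)] = 1.42×10¹¹ m = 0.950 AU.

d ≈ 0.950 AU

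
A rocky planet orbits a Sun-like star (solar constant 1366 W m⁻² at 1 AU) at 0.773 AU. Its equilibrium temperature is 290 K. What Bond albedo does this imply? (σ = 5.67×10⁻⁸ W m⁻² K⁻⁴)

Flux at 0.773 AU: S = 1366/0.773² = 2290 W m⁻².
From T_eq⁴ = S(1−A)/(4σ): 1−A = 4σT_eq⁴/S.
1−A = 4 × 5.67×10⁻⁸ × (290)⁴ / 2290 = 0.702.

A ≈ 0.30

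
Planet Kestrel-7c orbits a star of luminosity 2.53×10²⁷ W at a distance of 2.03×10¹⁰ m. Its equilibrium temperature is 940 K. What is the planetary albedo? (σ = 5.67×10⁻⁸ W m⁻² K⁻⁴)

A ≈ 0.64

Flux: S = L/(4πd²) = 2.53×10²⁷/(4π×(2.03×10¹⁰)²) = 4.89×10⁵ W m⁻².
From T_eq⁴ = S(1−A)/(4σ): 1−A = 4σT_eq⁴/S.
1−A = 4 × 5.67×10⁻⁸ × (940)⁴ / 4.89×10⁵ = 0.362.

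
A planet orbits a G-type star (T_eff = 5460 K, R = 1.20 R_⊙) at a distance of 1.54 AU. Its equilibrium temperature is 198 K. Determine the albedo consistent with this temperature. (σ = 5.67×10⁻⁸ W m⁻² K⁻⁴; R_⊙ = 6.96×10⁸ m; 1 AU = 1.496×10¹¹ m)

R_⋆ = 1.20 × 6.96×10⁸ = 8.35×10⁸ m.
d = 1.54 AU = 2.30×10¹¹ m.
L = 4πR_⋆²σT_⋆⁴ = 4π(8.35×10⁸)² × 5.67×10⁻⁸ × (5460)⁴ = 4.42×10²⁶ W.
S = L/(4πd²) = 662 W m⁻².
From T_eq⁴ = S(1−A)/(4σ): 1−A = 4σT_eq⁴/S.
1−A = 4 × 5.67×10⁻⁸ × (198)⁴ / 662 = 0.526.

A ≈ 0.47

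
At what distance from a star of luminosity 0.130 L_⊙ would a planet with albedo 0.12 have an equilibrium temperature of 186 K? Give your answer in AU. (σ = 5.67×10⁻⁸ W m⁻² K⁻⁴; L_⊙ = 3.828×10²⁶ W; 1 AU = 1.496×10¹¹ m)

L = 0.130 × 3.828×10²⁶ = 4.98×10²⁵ W.
From T_eq⁴ = L(1−A)/(16πσd²): d = √[L(1−A)/(16πσT_eq⁴)].
d = √[4.98×10²⁵ × 0.88 / (16π × 5.67×10⁻⁸ × (186)⁴)] = 1.13×10¹¹ m = 0.757 AU.

d ≈ 0.757 AU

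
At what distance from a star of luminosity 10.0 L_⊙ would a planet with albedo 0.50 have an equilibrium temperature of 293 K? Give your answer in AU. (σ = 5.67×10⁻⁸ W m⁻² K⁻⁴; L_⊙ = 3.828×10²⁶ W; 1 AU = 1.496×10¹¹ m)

d ≈ 2.02 AU

L = 10.0 × 3.828×10²⁶ = 3.83×10²⁷ W.
From T_eq⁴ = L(1−A)/(16πσd²): d = √[L(1−A)/(16πσT_eq⁴)].
d = √[3.83×10²⁷ × 0.50 / (16π × 5.67×10⁻⁸ × (293)⁴)] = 3.02×10¹¹ m = 2.02 AU.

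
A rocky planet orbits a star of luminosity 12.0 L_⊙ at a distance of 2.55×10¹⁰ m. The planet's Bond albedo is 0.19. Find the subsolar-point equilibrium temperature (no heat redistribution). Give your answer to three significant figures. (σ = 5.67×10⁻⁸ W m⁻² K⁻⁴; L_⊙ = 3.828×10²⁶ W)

T_ss ≈ 1680 K

L = 12.0 × 3.828×10²⁶ = 4.59×10²⁷ W.
Flux: S = L/(4πd²) = 4.59×10²⁷/(4π×(2.55×10¹⁰)²) = 5.62×10⁵ W m⁻².
At the subsolar point the surface absorbs S(1−A) and emits σT⁴ per unit area — no factor of 4, since only the local patch is in balance.
T = [5.62×10⁵ × 0.81 / 5.67×10⁻⁸]^(1/4) = (8.03×10¹²)^(1/4) = 1680 K.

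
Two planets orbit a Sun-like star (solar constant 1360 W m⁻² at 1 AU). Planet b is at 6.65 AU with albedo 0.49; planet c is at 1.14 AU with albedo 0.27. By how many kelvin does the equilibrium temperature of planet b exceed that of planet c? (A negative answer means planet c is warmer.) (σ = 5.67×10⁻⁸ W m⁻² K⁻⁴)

ΔT ≈ -149.7 K

T_eq = [S₀(1−A)/(4σd²)]^(1/4), so T ∝ (1−A)^(1/4) / √d.
T₁ = [1360×0.51/(4×5.67×10⁻⁸×6.65²)]^(1/4) = 91.19 K.
T₂ = [1360×0.73/(4×5.67×10⁻⁸×1.14²)]^(1/4) = 240.91 K.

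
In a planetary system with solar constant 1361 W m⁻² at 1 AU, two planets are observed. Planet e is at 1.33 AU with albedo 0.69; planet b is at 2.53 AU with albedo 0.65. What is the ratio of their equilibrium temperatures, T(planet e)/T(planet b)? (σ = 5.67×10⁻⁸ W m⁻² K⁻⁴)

T₁/T₂ ≈ 1.338

T_eq = [S₀(1−A)/(4σd²)]^(1/4), so T ∝ (1−A)^(1/4) / √d.
T₁ = [1361×0.31/(4×5.67×10⁻⁸×1.33²)]^(1/4) = 180.08 K.
T₂ = [1361×0.35/(4×5.67×10⁻⁸×2.53²)]^(1/4) = 134.59 K.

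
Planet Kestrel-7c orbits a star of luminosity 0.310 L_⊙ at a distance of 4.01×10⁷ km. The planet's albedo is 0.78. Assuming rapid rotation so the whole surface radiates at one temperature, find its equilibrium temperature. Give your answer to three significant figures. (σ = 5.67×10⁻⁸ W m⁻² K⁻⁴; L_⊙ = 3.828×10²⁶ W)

d = 4.01×10⁷ km = 4.01×10¹⁰ m.
L = 0.310 × 3.828×10²⁶ = 1.19×10²⁶ W.
Flux: S = L/(4πd²) = 1.19×10²⁶/(4π×(4.01×10¹⁰)²) = 5870 W m⁻².
Energy balance: absorbed = emitted ⇒ πR²·S(1−A) = 4πR²·σT_eq⁴, so T_eq⁴ = S(1−A)/(4σ).
T_eq = [5870 × 0.22 / (4 × 5.67×10⁻⁸)]^(1/4) = (5.70×10⁹)^(1/4) = 275 K.

T_eq ≈ 275 K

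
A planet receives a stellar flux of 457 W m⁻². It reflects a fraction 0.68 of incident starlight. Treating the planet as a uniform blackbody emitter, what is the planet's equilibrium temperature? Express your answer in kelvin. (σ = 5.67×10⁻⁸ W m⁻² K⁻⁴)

Energy balance: absorbed = emitted ⇒ πR²·S(1−A) = 4πR²·σT_eq⁴, so T_eq⁴ = S(1−A)/(4σ).
T_eq = [457 × 0.32 / (4 × 5.67×10⁻⁸)]^(1/4) = (6.45×10⁸)^(1/4) = 159 K.

T_eq ≈ 159 K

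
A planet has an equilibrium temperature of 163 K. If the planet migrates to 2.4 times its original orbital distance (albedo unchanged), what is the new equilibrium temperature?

T_eq ∝ L^(1/4) · d^(−1/2).
T′ = 163 / 2.4^(1/2) = 105 K.

T_eq ≈ 105 K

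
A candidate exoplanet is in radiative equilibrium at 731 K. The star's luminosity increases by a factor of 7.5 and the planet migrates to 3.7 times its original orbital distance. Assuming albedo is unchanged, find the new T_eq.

T_eq ≈ 629 K

T_eq ∝ L^(1/4) · d^(−1/2).
T′ = 731 × 7.5^(1/4) / 3.7^(1/2) = 629 K.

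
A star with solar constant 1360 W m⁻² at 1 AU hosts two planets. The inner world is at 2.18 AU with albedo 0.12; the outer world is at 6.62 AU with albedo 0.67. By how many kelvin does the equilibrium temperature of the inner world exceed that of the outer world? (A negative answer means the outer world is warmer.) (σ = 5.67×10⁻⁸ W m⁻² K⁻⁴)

ΔT ≈ 100.6 K

T_eq = [S₀(1−A)/(4σd²)]^(1/4), so T ∝ (1−A)^(1/4) / √d.
T₁ = [1360×0.88/(4×5.67×10⁻⁸×2.18²)]^(1/4) = 182.54 K.
T₂ = [1360×0.33/(4×5.67×10⁻⁸×6.62²)]^(1/4) = 81.97 K.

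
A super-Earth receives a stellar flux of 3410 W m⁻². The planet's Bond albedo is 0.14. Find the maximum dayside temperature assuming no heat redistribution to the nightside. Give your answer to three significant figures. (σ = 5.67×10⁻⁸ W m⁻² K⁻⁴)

With no redistribution each surface element balances locally: S(1−A) = σT⁴.
T = [3410 × 0.86 / 5.67×10⁻⁸]^(1/4) = (5.17×10¹⁰)^(1/4) = 477 K.

T_ss ≈ 477 K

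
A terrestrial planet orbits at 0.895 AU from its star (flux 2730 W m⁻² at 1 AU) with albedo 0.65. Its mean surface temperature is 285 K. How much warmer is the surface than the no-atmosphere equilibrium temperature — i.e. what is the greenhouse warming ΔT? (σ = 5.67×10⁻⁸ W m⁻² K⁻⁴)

S = 2730/0.895² = 3408 W m⁻².
T_eq = [S(1−A)/(4σ)]^(1/4) = [3408×0.35/(4×5.67×10⁻⁸)]^(1/4) = 269.3 K.
ΔT = T_surf − T_eq = 285 − 269.3.

ΔT ≈ 15.7 K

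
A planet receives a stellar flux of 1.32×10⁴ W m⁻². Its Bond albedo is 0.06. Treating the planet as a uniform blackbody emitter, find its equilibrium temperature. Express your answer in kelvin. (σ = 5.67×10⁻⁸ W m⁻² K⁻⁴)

Energy balance: absorbed = emitted ⇒ πR²·S(1−A) = 4πR²·σT_eq⁴, so T_eq⁴ = S(1−A)/(4σ).
T_eq = [1.32×10⁴ × 0.94 / (4 × 5.67×10⁻⁸)]^(1/4) = (5.47×10¹⁰)^(1/4) = 484 K.

T_eq ≈ 484 K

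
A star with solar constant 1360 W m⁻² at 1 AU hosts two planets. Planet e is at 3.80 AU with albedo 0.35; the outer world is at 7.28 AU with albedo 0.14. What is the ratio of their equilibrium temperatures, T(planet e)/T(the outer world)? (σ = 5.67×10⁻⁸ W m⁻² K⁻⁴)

T_eq = [S₀(1−A)/(4σd²)]^(1/4), so T ∝ (1−A)^(1/4) / √d.
T₁ = [1360×0.65/(4×5.67×10⁻⁸×3.80²)]^(1/4) = 128.18 K.
T₂ = [1360×0.86/(4×5.67×10⁻⁸×7.28²)]^(1/4) = 99.32 K.

T₁/T₂ ≈ 1.291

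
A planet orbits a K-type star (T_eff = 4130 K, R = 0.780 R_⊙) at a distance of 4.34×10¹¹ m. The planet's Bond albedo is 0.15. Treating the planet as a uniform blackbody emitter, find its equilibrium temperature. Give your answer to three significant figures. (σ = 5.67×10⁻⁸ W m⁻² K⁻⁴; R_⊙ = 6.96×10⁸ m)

T_eq ≈ 99.2 K

R_⋆ = 0.780 × 6.96×10⁸ = 5.43×10⁸ m.
L = 4πR_⋆²σT_⋆⁴ = 4π(5.43×10⁸)² × 5.67×10⁻⁸ × (4130)⁴ = 6.11×10²⁵ W.
S = L/(4πd²) = 25.8 W m⁻².
Energy balance: absorbed = emitted ⇒ πR²·S(1−A) = 4πR²·σT_eq⁴, so T_eq⁴ = S(1−A)/(4σ).
T_eq = [25.8 × 0.85 / (4 × 5.67×10⁻⁸)]^(1/4) = (9.67×10⁷)^(1/4) = 99.2 K.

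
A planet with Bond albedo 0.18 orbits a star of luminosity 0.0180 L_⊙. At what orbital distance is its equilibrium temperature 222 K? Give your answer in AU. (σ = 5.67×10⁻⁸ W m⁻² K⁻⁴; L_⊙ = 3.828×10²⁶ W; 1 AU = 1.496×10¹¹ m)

L = 0.0180 × 3.828×10²⁶ = 6.89×10²⁴ W.
From T_eq⁴ = L(1−A)/(16πσd²): d = √[L(1−A)/(16πσT_eq⁴)].
d = √[6.89×10²⁴ × 0.82 / (16π × 5.67×10⁻⁸ × (222)⁴)] = 2.86×10¹⁰ m = 0.191 AU.

d ≈ 0.191 AU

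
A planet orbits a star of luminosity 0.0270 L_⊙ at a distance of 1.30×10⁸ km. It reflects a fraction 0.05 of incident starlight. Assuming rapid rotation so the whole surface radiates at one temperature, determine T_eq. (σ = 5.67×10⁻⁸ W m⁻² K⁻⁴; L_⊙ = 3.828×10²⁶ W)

d = 1.30×10⁸ km = 1.30×10¹¹ m.
L = 0.0270 × 3.828×10²⁶ = 1.03×10²⁵ W.
Flux: S = L/(4πd²) = 1.03×10²⁵/(4π×(1.30×10¹¹)²) = 48.7 W m⁻².
Energy balance: absorbed = emitted ⇒ πR²·S(1−A) = 4πR²·σT_eq⁴, so T_eq⁴ = S(1−A)/(4σ).
T_eq = [48.7 × 0.95 / (4 × 5.67×10⁻⁸)]^(1/4) = (2.04×10⁸)^(1/4) = 119 K.

T_eq ≈ 119 K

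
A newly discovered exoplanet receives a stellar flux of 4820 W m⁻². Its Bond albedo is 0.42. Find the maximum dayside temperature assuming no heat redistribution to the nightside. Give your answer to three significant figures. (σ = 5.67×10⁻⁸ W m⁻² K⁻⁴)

T_ss ≈ 471 K

With no redistribution each surface element balances locally: S(1−A) = σT⁴.
T = [4820 × 0.58 / 5.67×10⁻⁸]^(1/4) = (4.93×10¹⁰)^(1/4) = 471 K.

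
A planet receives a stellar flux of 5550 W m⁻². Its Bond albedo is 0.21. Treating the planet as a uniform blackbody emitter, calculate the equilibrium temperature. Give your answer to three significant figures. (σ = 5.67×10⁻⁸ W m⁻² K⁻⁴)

Energy balance: absorbed = emitted ⇒ πR²·S(1−A) = 4πR²·σT_eq⁴, so T_eq⁴ = S(1−A)/(4σ).
T_eq = [5550 × 0.79 / (4 × 5.67×10⁻⁸)]^(1/4) = (1.93×10¹⁰)^(1/4) = 373 K.

T_eq ≈ 373 K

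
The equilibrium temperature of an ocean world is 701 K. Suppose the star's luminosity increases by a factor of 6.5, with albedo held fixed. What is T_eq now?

T_eq ∝ L^(1/4) · d^(−1/2).
T′ = 701 × 6.5^(1/4) = 1120 K.

T_eq ≈ 1120 K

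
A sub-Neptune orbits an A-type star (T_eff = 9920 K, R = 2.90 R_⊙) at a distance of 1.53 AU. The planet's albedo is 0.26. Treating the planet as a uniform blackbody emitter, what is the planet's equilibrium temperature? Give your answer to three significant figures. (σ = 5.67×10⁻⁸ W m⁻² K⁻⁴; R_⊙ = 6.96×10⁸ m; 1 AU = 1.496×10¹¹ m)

R_⋆ = 2.90 × 6.96×10⁸ = 2.02×10⁹ m.
d = 1.53 AU = 2.29×10¹¹ m.
L = 4πR_⋆²σT_⋆⁴ = 4π(2.02×10⁹)² × 5.67×10⁻⁸ × (9920)⁴ = 2.81×10²⁸ W.
S = L/(4πd²) = 4.27×10⁴ W m⁻².
Energy balance: absorbed = emitted ⇒ πR²·S(1−A) = 4πR²·σT_eq⁴, so T_eq⁴ = S(1−A)/(4σ).
T_eq = [4.27×10⁴ × 0.74 / (4 × 5.67×10⁻⁸)]^(1/4) = (1.39×10¹¹)^(1/4) = 611 K.

T_eq ≈ 611 K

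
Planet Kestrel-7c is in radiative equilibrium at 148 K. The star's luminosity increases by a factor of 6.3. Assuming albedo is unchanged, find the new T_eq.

T_eq ∝ L^(1/4) · d^(−1/2).
T′ = 148 × 6.3^(1/4) = 234 K.

T_eq ≈ 234 K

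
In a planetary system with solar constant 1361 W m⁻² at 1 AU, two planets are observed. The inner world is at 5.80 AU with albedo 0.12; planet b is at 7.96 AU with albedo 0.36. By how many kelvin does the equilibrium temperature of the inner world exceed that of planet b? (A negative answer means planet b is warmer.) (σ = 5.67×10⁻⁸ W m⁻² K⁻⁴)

ΔT ≈ 23.7 K

T_eq = [S₀(1−A)/(4σd²)]^(1/4), so T ∝ (1−A)^(1/4) / √d.
T₁ = [1361×0.88/(4×5.67×10⁻⁸×5.80²)]^(1/4) = 111.93 K.
T₂ = [1361×0.64/(4×5.67×10⁻⁸×7.96²)]^(1/4) = 88.24 K.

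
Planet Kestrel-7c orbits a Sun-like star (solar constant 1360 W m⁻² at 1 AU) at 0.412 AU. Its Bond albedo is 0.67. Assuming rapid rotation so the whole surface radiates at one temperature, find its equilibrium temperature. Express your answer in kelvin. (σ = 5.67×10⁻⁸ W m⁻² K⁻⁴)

T_eq ≈ 329 K

Flux at 0.412 AU: S = 1360/0.412² = 8010 W m⁻².
Energy balance: absorbed = emitted ⇒ πR²·S(1−A) = 4πR²·σT_eq⁴, so T_eq⁴ = S(1−A)/(4σ).
T_eq = [8010 × 0.33 / (4 × 5.67×10⁻⁸)]^(1/4) = (1.17×10¹⁰)^(1/4) = 329 K.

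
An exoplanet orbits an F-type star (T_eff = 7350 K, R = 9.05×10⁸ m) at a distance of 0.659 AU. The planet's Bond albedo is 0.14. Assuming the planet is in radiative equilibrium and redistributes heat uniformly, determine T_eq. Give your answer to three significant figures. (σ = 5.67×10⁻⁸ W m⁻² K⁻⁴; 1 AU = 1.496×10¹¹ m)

T_eq ≈ 480 K

d = 0.659 AU = 9.86×10¹⁰ m.
L = 4πR_⋆²σT_⋆⁴ = 4π(9.05×10⁸)² × 5.67×10⁻⁸ × (7350)⁴ = 1.70×10²⁷ W.
S = L/(4πd²) = 1.39×10⁴ W m⁻².
Energy balance: absorbed = emitted ⇒ πR²·S(1−A) = 4πR²·σT_eq⁴, so T_eq⁴ = S(1−A)/(4σ).
T_eq = [1.39×10⁴ × 0.86 / (4 × 5.67×10⁻⁸)]^(1/4) = (5.29×10¹⁰)^(1/4) = 480 K.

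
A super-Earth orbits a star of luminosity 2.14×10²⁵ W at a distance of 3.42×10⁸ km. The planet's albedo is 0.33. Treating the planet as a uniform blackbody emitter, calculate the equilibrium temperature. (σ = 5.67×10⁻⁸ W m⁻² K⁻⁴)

d = 3.42×10⁸ km = 3.42×10¹¹ m.
Flux: S = L/(4πd²) = 2.14×10²⁵/(4π×(3.42×10¹¹)²) = 14.6 W m⁻².
Energy balance: absorbed = emitted ⇒ πR²·S(1−A) = 4πR²·σT_eq⁴, so T_eq⁴ = S(1−A)/(4σ).
T_eq = [14.6 × 0.67 / (4 × 5.67×10⁻⁸)]^(1/4) = (4.30×10⁷)^(1/4) = 81.0 K.

T_eq ≈ 81.0 K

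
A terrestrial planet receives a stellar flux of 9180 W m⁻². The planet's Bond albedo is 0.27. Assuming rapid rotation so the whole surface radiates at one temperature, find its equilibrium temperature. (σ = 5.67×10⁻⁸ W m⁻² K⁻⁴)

T_eq ≈ 415 K

Energy balance: absorbed = emitted ⇒ πR²·S(1−A) = 4πR²·σT_eq⁴, so T_eq⁴ = S(1−A)/(4σ).
T_eq = [9180 × 0.73 / (4 × 5.67×10⁻⁸)]^(1/4) = (2.95×10¹⁰)^(1/4) = 415 K.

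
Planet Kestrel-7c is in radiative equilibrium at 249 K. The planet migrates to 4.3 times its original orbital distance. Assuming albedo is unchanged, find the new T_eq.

T_eq ≈ 120 K

T_eq ∝ L^(1/4) · d^(−1/2).
T′ = 249 / 4.3^(1/2) = 120 K.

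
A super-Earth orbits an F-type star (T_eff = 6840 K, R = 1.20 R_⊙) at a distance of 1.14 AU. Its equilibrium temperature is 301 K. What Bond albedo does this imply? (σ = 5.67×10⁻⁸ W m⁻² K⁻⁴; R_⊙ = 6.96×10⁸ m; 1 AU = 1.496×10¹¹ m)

R_⋆ = 1.20 × 6.96×10⁸ = 8.35×10⁸ m.
d = 1.14 AU = 1.71×10¹¹ m.
L = 4πR_⋆²σT_⋆⁴ = 4π(8.35×10⁸)² × 5.67×10⁻⁸ × (6840)⁴ = 1.09×10²⁷ W.
S = L/(4πd²) = 2980 W m⁻².
From T_eq⁴ = S(1−A)/(4σ): 1−A = 4σT_eq⁴/S.
1−A = 4 × 5.67×10⁻⁸ × (301)⁴ / 2980 = 0.625.

A ≈ 0.37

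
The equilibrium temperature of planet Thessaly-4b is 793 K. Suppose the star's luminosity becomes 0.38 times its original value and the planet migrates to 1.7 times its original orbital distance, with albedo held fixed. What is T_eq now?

T_eq ≈ 478 K

T_eq ∝ L^(1/4) · d^(−1/2).
T′ = 793 × 0.38^(1/4) / 1.7^(1/2) = 478 K.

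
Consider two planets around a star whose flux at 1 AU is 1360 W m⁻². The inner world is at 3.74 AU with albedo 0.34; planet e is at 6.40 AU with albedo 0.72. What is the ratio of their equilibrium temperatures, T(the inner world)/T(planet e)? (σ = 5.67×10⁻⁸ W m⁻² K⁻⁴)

T_eq = [S₀(1−A)/(4σd²)]^(1/4), so T ∝ (1−A)^(1/4) / √d.
T₁ = [1360×0.66/(4×5.67×10⁻⁸×3.74²)]^(1/4) = 129.70 K.
T₂ = [1360×0.28/(4×5.67×10⁻⁸×6.40²)]^(1/4) = 80.02 K.

T₁/T₂ ≈ 1.621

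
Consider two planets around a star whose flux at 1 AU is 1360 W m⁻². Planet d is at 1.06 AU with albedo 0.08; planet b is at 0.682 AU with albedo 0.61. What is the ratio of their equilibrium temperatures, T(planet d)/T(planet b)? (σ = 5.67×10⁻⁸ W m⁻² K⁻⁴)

T_eq = [S₀(1−A)/(4σd²)]^(1/4), so T ∝ (1−A)^(1/4) / √d.
T₁ = [1360×0.92/(4×5.67×10⁻⁸×1.06²)]^(1/4) = 264.71 K.
T₂ = [1360×0.39/(4×5.67×10⁻⁸×0.682²)]^(1/4) = 266.29 K.

T₁/T₂ ≈ 0.994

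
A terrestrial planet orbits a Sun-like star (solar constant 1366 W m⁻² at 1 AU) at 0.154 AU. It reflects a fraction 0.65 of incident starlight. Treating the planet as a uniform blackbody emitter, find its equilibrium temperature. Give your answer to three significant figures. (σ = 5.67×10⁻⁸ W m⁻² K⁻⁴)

Flux at 0.154 AU: S = 1366/0.154² = 5.76×10⁴ W m⁻².
Energy balance: absorbed = emitted ⇒ πR²·S(1−A) = 4πR²·σT_eq⁴, so T_eq⁴ = S(1−A)/(4σ).
T_eq = [5.76×10⁴ × 0.35 / (4 × 5.67×10⁻⁸)]^(1/4) = (8.89×10¹⁰)^(1/4) = 546 K.

T_eq ≈ 546 K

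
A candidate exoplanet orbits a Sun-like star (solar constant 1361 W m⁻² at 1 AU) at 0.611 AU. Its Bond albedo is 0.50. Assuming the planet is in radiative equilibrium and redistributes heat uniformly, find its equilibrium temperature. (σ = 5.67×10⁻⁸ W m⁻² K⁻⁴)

T_eq ≈ 299 K

Flux at 0.611 AU: S = 1361/0.611² = 3650 W m⁻².
Energy balance: absorbed = emitted ⇒ πR²·S(1−A) = 4πR²·σT_eq⁴, so T_eq⁴ = S(1−A)/(4σ).
T_eq = [3650 × 0.50 / (4 × 5.67×10⁻⁸)]^(1/4) = (8.04×10⁹)^(1/4) = 299 K.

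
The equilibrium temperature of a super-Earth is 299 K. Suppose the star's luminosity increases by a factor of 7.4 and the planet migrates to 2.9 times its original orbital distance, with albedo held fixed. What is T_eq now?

T_eq ≈ 290 K

T_eq ∝ L^(1/4) · d^(−1/2).
T′ = 299 × 7.4^(1/4) / 2.9^(1/2) = 290 K.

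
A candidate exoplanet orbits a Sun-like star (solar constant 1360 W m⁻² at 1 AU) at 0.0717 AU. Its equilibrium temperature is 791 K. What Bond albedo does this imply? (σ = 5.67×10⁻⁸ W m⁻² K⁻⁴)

Flux at 0.0717 AU: S = 1360/0.0717² = 2.65×10⁵ W m⁻².
From T_eq⁴ = S(1−A)/(4σ): 1−A = 4σT_eq⁴/S.
1−A = 4 × 5.67×10⁻⁸ × (791)⁴ / 2.65×10⁵ = 0.336.

A ≈ 0.66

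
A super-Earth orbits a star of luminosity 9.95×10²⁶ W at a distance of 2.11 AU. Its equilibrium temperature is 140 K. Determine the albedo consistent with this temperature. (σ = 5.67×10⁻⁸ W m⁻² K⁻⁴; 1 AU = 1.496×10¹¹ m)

d = 2.11 AU = 3.16×10¹¹ m.
Flux: S = L/(4πd²) = 9.95×10²⁶/(4π×(3.16×10¹¹)²) = 795 W m⁻².
From T_eq⁴ = S(1−A)/(4σ): 1−A = 4σT_eq⁴/S.
1−A = 4 × 5.67×10⁻⁸ × (140)⁴ / 795 = 0.110.

A ≈ 0.89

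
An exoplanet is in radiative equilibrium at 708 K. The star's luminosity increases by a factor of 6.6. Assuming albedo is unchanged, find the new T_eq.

T_eq ≈ 1130 K

T_eq ∝ L^(1/4) · d^(−1/2).
T′ = 708 × 6.6^(1/4) = 1130 K.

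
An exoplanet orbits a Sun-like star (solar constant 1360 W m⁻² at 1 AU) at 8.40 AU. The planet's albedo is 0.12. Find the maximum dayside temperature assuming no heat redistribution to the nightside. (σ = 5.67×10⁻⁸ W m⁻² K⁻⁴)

T_ss ≈ 132 K

Flux at 8.40 AU: S = 1360/8.40² = 19.3 W m⁻².
With no redistribution each surface element balances locally: S(1−A) = σT⁴.
T = [19.3 × 0.88 / 5.67×10⁻⁸]^(1/4) = (2.99×10⁸)^(1/4) = 132 K.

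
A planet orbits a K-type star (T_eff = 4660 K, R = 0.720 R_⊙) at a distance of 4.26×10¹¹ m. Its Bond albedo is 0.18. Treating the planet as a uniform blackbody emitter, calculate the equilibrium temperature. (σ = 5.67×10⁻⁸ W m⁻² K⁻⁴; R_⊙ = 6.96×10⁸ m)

R_⋆ = 0.720 × 6.96×10⁸ = 5.01×10⁸ m.
L = 4πR_⋆²σT_⋆⁴ = 4π(5.01×10⁸)² × 5.67×10⁻⁸ × (4660)⁴ = 8.44×10²⁵ W.
S = L/(4πd²) = 37.0 W m⁻².
Energy balance: absorbed = emitted ⇒ πR²·S(1−A) = 4πR²·σT_eq⁴, so T_eq⁴ = S(1−A)/(4σ).
T_eq = [37.0 × 0.82 / (4 × 5.67×10⁻⁸)]^(1/4) = (1.34×10⁸)^(1/4) = 108 K.

T_eq ≈ 108 K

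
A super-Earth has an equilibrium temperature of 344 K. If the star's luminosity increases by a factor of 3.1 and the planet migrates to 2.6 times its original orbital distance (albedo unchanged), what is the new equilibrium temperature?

T_eq ∝ L^(1/4) · d^(−1/2).
T′ = 344 × 3.1^(1/4) / 2.6^(1/2) = 283 K.

T_eq ≈ 283 K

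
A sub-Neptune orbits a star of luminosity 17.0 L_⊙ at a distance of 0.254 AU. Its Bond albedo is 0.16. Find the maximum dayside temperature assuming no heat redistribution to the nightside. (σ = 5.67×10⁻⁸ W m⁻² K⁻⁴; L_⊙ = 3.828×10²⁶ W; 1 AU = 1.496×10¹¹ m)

T_ss ≈ 1520 K

d = 0.254 AU = 3.80×10¹⁰ m.
L = 17.0 × 3.828×10²⁶ = 6.51×10²⁷ W.
Flux: S = L/(4πd²) = 6.51×10²⁷/(4π×(3.80×10¹⁰)²) = 3.59×10⁵ W m⁻².
With no redistribution each surface element balances locally: S(1−A) = σT⁴.
T = [3.59×10⁵ × 0.84 / 5.67×10⁻⁸]^(1/4) = (5.31×10¹²)^(1/4) = 1520 K.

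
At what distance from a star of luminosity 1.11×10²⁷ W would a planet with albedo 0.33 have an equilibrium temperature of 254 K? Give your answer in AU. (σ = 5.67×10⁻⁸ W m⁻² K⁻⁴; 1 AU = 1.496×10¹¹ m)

d ≈ 1.67 AU

From T_eq⁴ = L(1−A)/(16πσd²): d = √[L(1−A)/(16πσT_eq⁴)].
d = √[1.11×10²⁷ × 0.67 / (16π × 5.67×10⁻⁸ × (254)⁴)] = 2.50×10¹¹ m = 1.67 AU.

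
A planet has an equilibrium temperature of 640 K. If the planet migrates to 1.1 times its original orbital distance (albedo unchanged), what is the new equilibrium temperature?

T_eq ∝ L^(1/4) · d^(−1/2).
T′ = 640 / 1.1^(1/2) = 610 K.

T_eq ≈ 610 K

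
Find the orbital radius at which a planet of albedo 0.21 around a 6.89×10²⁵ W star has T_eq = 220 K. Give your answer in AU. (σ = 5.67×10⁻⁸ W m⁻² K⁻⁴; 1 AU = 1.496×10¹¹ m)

d ≈ 0.604 AU

From T_eq⁴ = L(1−A)/(16πσd²): d = √[L(1−A)/(16πσT_eq⁴)].
d = √[6.89×10²⁵ × 0.79 / (16π × 5.67×10⁻⁸ × (220)⁴)] = 9.03×10¹⁰ m = 0.604 AU.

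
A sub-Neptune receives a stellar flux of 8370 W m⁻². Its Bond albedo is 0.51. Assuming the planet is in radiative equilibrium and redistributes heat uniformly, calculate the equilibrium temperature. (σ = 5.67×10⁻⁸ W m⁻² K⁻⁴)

Energy balance: absorbed = emitted ⇒ πR²·S(1−A) = 4πR²·σT_eq⁴, so T_eq⁴ = S(1−A)/(4σ).
T_eq = [8370 × 0.49 / (4 × 5.67×10⁻⁸)]^(1/4) = (1.81×10¹⁰)^(1/4) = 367 K.

T_eq ≈ 367 K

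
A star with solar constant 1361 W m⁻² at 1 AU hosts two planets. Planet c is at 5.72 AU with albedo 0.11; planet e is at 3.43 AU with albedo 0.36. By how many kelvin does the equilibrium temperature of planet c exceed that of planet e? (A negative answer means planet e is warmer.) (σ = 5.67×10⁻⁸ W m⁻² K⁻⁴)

ΔT ≈ -21.4 K

T_eq = [S₀(1−A)/(4σd²)]^(1/4), so T ∝ (1−A)^(1/4) / √d.
T₁ = [1361×0.89/(4×5.67×10⁻⁸×5.72²)]^(1/4) = 113.03 K.
T₂ = [1361×0.64/(4×5.67×10⁻⁸×3.43²)]^(1/4) = 134.42 K.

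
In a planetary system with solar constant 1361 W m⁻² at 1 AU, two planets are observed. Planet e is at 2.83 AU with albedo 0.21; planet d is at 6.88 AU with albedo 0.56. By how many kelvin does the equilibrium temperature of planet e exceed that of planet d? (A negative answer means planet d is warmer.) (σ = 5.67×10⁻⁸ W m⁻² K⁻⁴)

T_eq = [S₀(1−A)/(4σd²)]^(1/4), so T ∝ (1−A)^(1/4) / √d.
T₁ = [1361×0.79/(4×5.67×10⁻⁸×2.83²)]^(1/4) = 155.98 K.
T₂ = [1361×0.44/(4×5.67×10⁻⁸×6.88²)]^(1/4) = 86.42 K.

ΔT ≈ 69.6 K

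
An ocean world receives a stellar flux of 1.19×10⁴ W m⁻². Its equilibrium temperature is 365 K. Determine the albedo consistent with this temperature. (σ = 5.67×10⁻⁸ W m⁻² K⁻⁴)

A ≈ 0.66

From T_eq⁴ = S(1−A)/(4σ): 1−A = 4σT_eq⁴/S.
1−A = 4 × 5.67×10⁻⁸ × (365)⁴ / 1.19×10⁴ = 0.338.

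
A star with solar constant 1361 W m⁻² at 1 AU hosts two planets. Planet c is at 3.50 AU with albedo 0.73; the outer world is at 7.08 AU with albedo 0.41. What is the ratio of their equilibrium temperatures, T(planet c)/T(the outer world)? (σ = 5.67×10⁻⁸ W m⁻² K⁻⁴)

T_eq = [S₀(1−A)/(4σd²)]^(1/4), so T ∝ (1−A)^(1/4) / √d.
T₁ = [1361×0.27/(4×5.67×10⁻⁸×3.50²)]^(1/4) = 107.24 K.
T₂ = [1361×0.59/(4×5.67×10⁻⁸×7.08²)]^(1/4) = 91.67 K.

T₁/T₂ ≈ 1.170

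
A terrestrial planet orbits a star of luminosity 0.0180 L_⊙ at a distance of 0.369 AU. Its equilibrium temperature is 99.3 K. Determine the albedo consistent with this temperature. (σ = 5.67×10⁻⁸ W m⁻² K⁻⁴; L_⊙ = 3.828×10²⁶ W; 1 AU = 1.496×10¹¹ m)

A ≈ 0.88

d = 0.369 AU = 5.52×10¹⁰ m.
L = 0.0180 × 3.828×10²⁶ = 6.89×10²⁴ W.
Flux: S = L/(4πd²) = 6.89×10²⁴/(4π×(5.52×10¹⁰)²) = 180 W m⁻².
From T_eq⁴ = S(1−A)/(4σ): 1−A = 4σT_eq⁴/S.
1−A = 4 × 5.67×10⁻⁸ × (99.3)⁴ / 180 = 0.123.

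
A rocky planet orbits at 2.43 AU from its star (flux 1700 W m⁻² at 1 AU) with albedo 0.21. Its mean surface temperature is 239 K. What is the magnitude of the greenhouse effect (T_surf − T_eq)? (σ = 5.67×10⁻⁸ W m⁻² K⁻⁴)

S = 1700/2.43² = 287.9 W m⁻².
T_eq = [S(1−A)/(4σ)]^(1/4) = [287.9×0.79/(4×5.67×10⁻⁸)]^(1/4) = 178.0 K.
ΔT = T_surf − T_eq = 239 − 178.0.

ΔT ≈ 61.0 K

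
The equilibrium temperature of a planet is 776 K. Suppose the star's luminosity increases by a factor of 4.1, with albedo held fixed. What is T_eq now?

T_eq ∝ L^(1/4) · d^(−1/2).
T′ = 776 × 4.1^(1/4) = 1100 K.

T_eq ≈ 1100 K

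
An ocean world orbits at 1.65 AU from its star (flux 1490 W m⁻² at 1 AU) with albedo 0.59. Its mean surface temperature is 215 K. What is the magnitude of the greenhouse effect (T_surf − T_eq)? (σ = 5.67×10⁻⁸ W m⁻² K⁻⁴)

ΔT ≈ 37.6 K

S = 1490/1.65² = 547.3 W m⁻².
T_eq = [S(1−A)/(4σ)]^(1/4) = [547.3×0.41/(4×5.67×10⁻⁸)]^(1/4) = 177.4 K.
ΔT = T_surf − T_eq = 215 − 177.4.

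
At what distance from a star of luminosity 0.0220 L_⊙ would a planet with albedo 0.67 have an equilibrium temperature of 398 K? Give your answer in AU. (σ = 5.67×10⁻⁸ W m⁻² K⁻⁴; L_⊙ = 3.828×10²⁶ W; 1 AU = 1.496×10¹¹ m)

d ≈ 0.0417 AU

L = 0.0220 × 3.828×10²⁶ = 8.42×10²⁴ W.
From T_eq⁴ = L(1−A)/(16πσd²): d = √[L(1−A)/(16πσT_eq⁴)].
d = √[8.42×10²⁴ × 0.33 / (16π × 5.67×10⁻⁸ × (398)⁴)] = 6.23×10⁹ m = 0.0417 AU.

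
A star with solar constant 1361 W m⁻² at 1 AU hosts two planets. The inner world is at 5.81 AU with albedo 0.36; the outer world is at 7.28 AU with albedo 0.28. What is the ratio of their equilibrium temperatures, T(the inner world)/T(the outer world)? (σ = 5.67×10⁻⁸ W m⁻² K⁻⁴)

T_eq = [S₀(1−A)/(4σd²)]^(1/4), so T ∝ (1−A)^(1/4) / √d.
T₁ = [1361×0.64/(4×5.67×10⁻⁸×5.81²)]^(1/4) = 103.28 K.
T₂ = [1361×0.72/(4×5.67×10⁻⁸×7.28²)]^(1/4) = 95.02 K.

T₁/T₂ ≈ 1.087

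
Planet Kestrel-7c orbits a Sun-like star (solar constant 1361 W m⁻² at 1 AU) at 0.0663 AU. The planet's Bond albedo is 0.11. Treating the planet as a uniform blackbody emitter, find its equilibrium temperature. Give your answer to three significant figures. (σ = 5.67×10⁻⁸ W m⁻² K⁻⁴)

T_eq ≈ 1050 K

Flux at 0.0663 AU: S = 1361/0.0663² = 3.10×10⁵ W m⁻².
Energy balance: absorbed = emitted ⇒ πR²·S(1−A) = 4πR²·σT_eq⁴, so T_eq⁴ = S(1−A)/(4σ).
T_eq = [3.10×10⁵ × 0.89 / (4 × 5.67×10⁻⁸)]^(1/4) = (1.22×10¹²)^(1/4) = 1050 K.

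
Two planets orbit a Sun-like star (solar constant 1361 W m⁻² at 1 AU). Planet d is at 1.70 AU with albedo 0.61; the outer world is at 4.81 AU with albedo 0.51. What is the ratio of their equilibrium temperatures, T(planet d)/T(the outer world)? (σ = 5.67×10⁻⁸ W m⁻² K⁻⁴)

T₁/T₂ ≈ 1.589

T_eq = [S₀(1−A)/(4σd²)]^(1/4), so T ∝ (1−A)^(1/4) / √d.
T₁ = [1361×0.39/(4×5.67×10⁻⁸×1.70²)]^(1/4) = 168.69 K.
T₂ = [1361×0.49/(4×5.67×10⁻⁸×4.81²)]^(1/4) = 106.18 K.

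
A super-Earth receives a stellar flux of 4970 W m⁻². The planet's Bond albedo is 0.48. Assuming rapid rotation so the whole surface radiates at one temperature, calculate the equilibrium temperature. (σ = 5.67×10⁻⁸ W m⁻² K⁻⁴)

T_eq ≈ 327 K

Energy balance: absorbed = emitted ⇒ πR²·S(1−A) = 4πR²·σT_eq⁴, so T_eq⁴ = S(1−A)/(4σ).
T_eq = [4970 × 0.52 / (4 × 5.67×10⁻⁸)]^(1/4) = (1.14×10¹⁰)^(1/4) = 327 K.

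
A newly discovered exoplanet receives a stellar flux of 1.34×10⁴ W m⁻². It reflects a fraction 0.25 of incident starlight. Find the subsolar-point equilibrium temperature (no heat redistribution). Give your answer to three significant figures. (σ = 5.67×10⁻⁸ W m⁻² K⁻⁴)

At the subsolar point the surface absorbs S(1−A) and emits σT⁴ per unit area — no factor of 4, since only the local patch is in balance.
T = [1.34×10⁴ × 0.75 / 5.67×10⁻⁸]^(1/4) = (1.77×10¹¹)^(1/4) = 649 K.

T_ss ≈ 649 K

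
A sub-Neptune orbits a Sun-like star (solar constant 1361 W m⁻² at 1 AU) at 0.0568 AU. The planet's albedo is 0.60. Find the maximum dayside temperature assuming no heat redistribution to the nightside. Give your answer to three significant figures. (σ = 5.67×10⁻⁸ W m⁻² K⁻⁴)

T_ss ≈ 1310 K

Flux at 0.0568 AU: S = 1361/0.0568² = 4.22×10⁵ W m⁻².
With no redistribution each surface element balances locally: S(1−A) = σT⁴.
T = [4.22×10⁵ × 0.40 / 5.67×10⁻⁸]^(1/4) = (2.98×10¹²)^(1/4) = 1310 K.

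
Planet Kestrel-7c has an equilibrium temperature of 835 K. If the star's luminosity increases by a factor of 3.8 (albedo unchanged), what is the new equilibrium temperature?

T_eq ∝ L^(1/4) · d^(−1/2).
T′ = 835 × 3.8^(1/4) = 1170 K.

T_eq ≈ 1170 K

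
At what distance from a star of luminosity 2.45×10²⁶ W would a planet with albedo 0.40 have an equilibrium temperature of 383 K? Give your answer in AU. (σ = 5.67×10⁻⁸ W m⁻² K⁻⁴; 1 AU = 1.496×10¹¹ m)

From T_eq⁴ = L(1−A)/(16πσd²): d = √[L(1−A)/(16πσT_eq⁴)].
d = √[2.45×10²⁶ × 0.60 / (16π × 5.67×10⁻⁸ × (383)⁴)] = 4.90×10¹⁰ m = 0.327 AU.

d ≈ 0.327 AU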